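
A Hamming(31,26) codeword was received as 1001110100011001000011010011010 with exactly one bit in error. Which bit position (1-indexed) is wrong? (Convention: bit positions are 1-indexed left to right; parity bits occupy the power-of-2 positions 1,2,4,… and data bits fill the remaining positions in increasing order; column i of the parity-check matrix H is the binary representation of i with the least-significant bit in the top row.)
Syndrome s = H · r^T (mod 2), r = 1001110100011001000011010011010:
  s[0] = (1010101010101010101010101010101)·(1001110100011001000011010011010) mod 2 = 1+0+0+0+1+0+0+0+0+0+0+0+1+0+0+0+0+0+0+0+1+0+0+0+0+0+1+0+0+0+0 mod 2 = 1
  s[1] = (0110011001100110011001100110011)·(1001110100011001000011010011010) mod 2 = 0+0+0+0+0+1+0+0+0+0+0+0+0+0+0+0+0+0+0+0+0+1+0+0+0+0+1+0+0+1+0 mod 2 = 0
  s[2] = (0001111000011110000111100001111)·(1001110100011001000011010011010) mod 2 = 0+0+0+1+1+1+0+0+0+0+0+1+1+0+0+0+0+0+0+0+1+1+0+0+0+0+0+1+0+1+0 mod 2 = 1
  s[3] = (0000000111111110000000011111111)·(1001110100011001000011010011010) mod 2 = 0+0+0+0+0+0+0+1+0+0+0+1+1+0+0+0+0+0+0+0+0+0+0+1+0+0+1+1+0+1+0 mod 2 = 1
  s[4] = (0000000000000001111111111111111)·(1001110100011001000011010011010) mod 2 = 0+0+0+0+0+0+0+0+0+0+0+0+0+0+0+1+0+0+0+0+1+1+0+1+0+0+1+1+0+1+0 mod 2 = 1
Syndrome = 10111
Column i of H is the binary representation of i, so the syndrome is the binary index of the flipped bit.
Read s = 10111 with s[0] as LSB: 1·2^0 + 0·2^1 + 1·2^2 + 1·2^3 + 1·2^4 = 29.
Error is at bit position 29.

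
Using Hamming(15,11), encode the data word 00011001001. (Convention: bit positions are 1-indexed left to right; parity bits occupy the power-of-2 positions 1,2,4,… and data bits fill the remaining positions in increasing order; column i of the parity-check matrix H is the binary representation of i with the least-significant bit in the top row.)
Codeword c = d · G (mod 2), d = 00011001001:
  c[0] = d·G[:,0] = (00011001001)·(11011010101) mod 2 = 0+0+0+1+1+0+0+0+0+0+1 mod 2 = 1
  c[1] = d·G[:,1] = (00011001001)·(10110110011) mod 2 = 0+0+0+1+0+0+0+0+0+0+1 mod 2 = 0
  c[2] = d·G[:,2] = (00011001001)·(10000000000) mod 2 = 0+0+0+0+0+0+0+0+0+0+0 mod 2 = 0
  c[3] = d·G[:,3] = (00011001001)·(01110001111) mod 2 = 0+0+0+1+0+0+0+1+0+0+1 mod 2 = 1
  c[4] = d·G[:,4] = (00011001001)·(01000000000) mod 2 = 0+0+0+0+0+0+0+0+0+0+0 mod 2 = 0
  c[5] = d·G[:,5] = (00011001001)·(00100000000) mod 2 = 0+0+0+0+0+0+0+0+0+0+0 mod 2 = 0
  c[6] = d·G[:,6] = (00011001001)·(00010000000) mod 2 = 0+0+0+1+0+0+0+0+0+0+0 mod 2 = 1
  c[7] = d·G[:,7] = (00011001001)·(00001111111) mod 2 = 0+0+0+0+1+0+0+1+0+0+1 mod 2 = 1
  c[8] = d·G[:,8] = (00011001001)·(00001000000) mod 2 = 0+0+0+0+1+0+0+0+0+0+0 mod 2 = 1
  c[9] = d·G[:,9] = (00011001001)·(00000100000) mod 2 = 0+0+0+0+0+0+0+0+0+0+0 mod 2 = 0
  c[10] = d·G[:,10] = (00011001001)·(00000010000) mod 2 = 0+0+0+0+0+0+0+0+0+0+0 mod 2 = 0
  c[11] = d·G[:,11] = (00011001001)·(00000001000) mod 2 = 0+0+0+0+0+0+0+1+0+0+0 mod 2 = 1
  c[12] = d·G[:,12] = (00011001001)·(00000000100) mod 2 = 0+0+0+0+0+0+0+0+0+0+0 mod 2 = 0
  c[13] = d·G[:,13] = (00011001001)·(00000000010) mod 2 = 0+0+0+0+0+0+0+0+0+0+0 mod 2 = 0
  c[14] = d·G[:,14] = (00011001001)·(00000000001) mod 2 = 0+0+0+0+0+0+0+0+0+0+1 mod 2 = 1
Codeword = 100100111001001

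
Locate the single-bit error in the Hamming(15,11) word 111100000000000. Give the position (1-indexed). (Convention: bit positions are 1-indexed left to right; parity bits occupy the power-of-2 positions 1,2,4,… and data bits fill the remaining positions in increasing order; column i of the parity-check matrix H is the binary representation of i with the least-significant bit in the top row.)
Syndrome s = H · r^T (mod 2), r = 111100000000000:
  s[0] = (101010101010101)·(111100000000000) mod 2 = 1+0+1+0+0+0+0+0+0+0+0+0+0+0+0 mod 2 = 0
  s[1] = (011001100110011)·(111100000000000) mod 2 = 0+1+1+0+0+0+0+0+0+0+0+0+0+0+0 mod 2 = 0
  s[2] = (000111100001111)·(111100000000000) mod 2 = 0+0+0+1+0+0+0+0+0+0+0+0+0+0+0 mod 2 = 1
  s[3] = (000000011111111)·(111100000000000) mod 2 = 0+0+0+0+0+0+0+0+0+0+0+0+0+0+0 mod 2 = 0
Syndrome = 0010
Column i of H is the binary representation of i, so the syndrome is the binary index of the flipped bit.
Read s = 0010 with s[0] as LSB: 0·2^0 + 0·2^1 + 1·2^2 + 0·2^3 = 4.
Error is at bit position 4.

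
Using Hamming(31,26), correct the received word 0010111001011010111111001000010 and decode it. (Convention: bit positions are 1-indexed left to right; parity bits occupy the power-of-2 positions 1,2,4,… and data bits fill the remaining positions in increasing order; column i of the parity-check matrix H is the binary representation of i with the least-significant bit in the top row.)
Syndrome s = H · r^T (mod 2), r = 0010111001011010111111001000010:
  s[0] = (1010101010101010101010101010101)·(0010111001011010111111001000010) mod 2 = 0+0+1+0+1+0+1+0+0+0+0+0+1+0+1+0+1+0+1+0+1+0+0+0+1+0+0+0+0+0+0 mod 2 = 1
  s[1] = (0110011001100110011001100110011)·(0010111001011010111111001000010) mod 2 = 0+0+1+0+0+1+1+0+0+1+0+0+0+0+1+0+0+1+1+0+0+1+0+0+0+0+0+0+0+1+0 mod 2 = 1
  s[2] = (0001111000011110000111100001111)·(0010111001011010111111001000010) mod 2 = 0+0+0+0+1+1+1+0+0+0+0+1+1+0+1+0+0+0+0+1+1+1+0+0+0+0+0+0+0+1+0 mod 2 = 0
  s[3] = (0000000111111110000000011111111)·(0010111001011010111111001000010) mod 2 = 0+0+0+0+0+0+0+0+0+1+0+1+1+0+1+0+0+0+0+0+0+0+0+0+1+0+0+0+0+1+0 mod 2 = 0
  s[4] = (0000000000000001111111111111111)·(0010111001011010111111001000010) mod 2 = 0+0+0+0+0+0+0+0+0+0+0+0+0+0+0+0+1+1+1+1+1+1+0+0+1+0+0+0+0+1+0 mod 2 = 0
Syndrome = 11000
Column 3 of H equals this syndrome → error at bit 3 (1-indexed).
Flip bit 3: 0010111001011010111111001000010 → 0000111001011010111111001000010
Extract data bits at positions {3,5,6,7,9,10,11,12,13,14,15,17,18,19,20,21,22,23,24,25,26,27,28,29,30,31}: 01110101101111111001000010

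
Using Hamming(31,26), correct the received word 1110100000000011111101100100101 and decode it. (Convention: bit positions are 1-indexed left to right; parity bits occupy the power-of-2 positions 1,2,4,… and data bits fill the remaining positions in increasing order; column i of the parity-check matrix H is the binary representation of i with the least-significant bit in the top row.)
Syndrome s = H · r^T (mod 2), r = 1110100000000011111101100100101:
  s[0] = (1010101010101010101010101010101)·(1110100000000011111101100100101) mod 2 = 1+0+1+0+1+0+0+0+0+0+0+0+0+0+1+0+1+0+1+0+0+0+1+0+0+0+0+0+1+0+1 mod 2 = 1
  s[1] = (0110011001100110011001100110011)·(1110100000000011111101100100101) mod 2 = 0+1+1+0+0+0+0+0+0+0+0+0+0+0+1+0+0+1+1+0+0+1+1+0+0+1+0+0+0+0+1 mod 2 = 1
  s[2] = (0001111000011110000111100001111)·(1110100000000011111101100100101) mod 2 = 0+0+0+0+1+0+0+0+0+0+0+0+0+0+1+0+0+0+0+1+0+1+1+0+0+0+0+0+1+0+1 mod 2 = 1
  s[3] = (0000000111111110000000011111111)·(1110100000000011111101100100101) mod 2 = 0+0+0+0+0+0+0+0+0+0+0+0+0+0+1+0+0+0+0+0+0+0+0+0+0+1+0+0+1+0+1 mod 2 = 0
  s[4] = (0000000000000001111111111111111)·(1110100000000011111101100100101) mod 2 = 0+0+0+0+0+0+0+0+0+0+0+0+0+0+0+1+1+1+1+1+0+1+1+0+0+1+0+0+1+0+1 mod 2 = 0
Syndrome = 11100
Column 7 of H equals this syndrome → error at bit 7 (1-indexed).
Flip bit 7: 1110100000000011111101100100101 → 1110101000000011111101100100101
Extract data bits at positions {3,5,6,7,9,10,11,12,13,14,15,17,18,19,20,21,22,23,24,25,26,27,28,29,30,31}: 11010000001111101100100101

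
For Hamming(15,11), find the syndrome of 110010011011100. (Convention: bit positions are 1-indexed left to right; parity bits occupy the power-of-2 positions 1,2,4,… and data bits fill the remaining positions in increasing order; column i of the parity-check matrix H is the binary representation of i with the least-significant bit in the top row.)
Syndrome s = H · r^T (mod 2), r = 110010011011100:
  s[0] = (101010101010101)·(110010011011100) mod 2 = 1+0+0+0+1+0+0+0+1+0+1+0+1+0+0 mod 2 = 1
  s[1] = (011001100110011)·(110010011011100) mod 2 = 0+1+0+0+0+0+0+0+0+0+1+0+0+0+0 mod 2 = 0
  s[2] = (000111100001111)·(110010011011100) mod 2 = 0+0+0+0+1+0+0+0+0+0+0+1+1+0+0 mod 2 = 1
  s[3] = (000000011111111)·(110010011011100) mod 2 = 0+0+0+0+0+0+0+1+1+0+1+1+1+0+0 mod 2 = 1
Syndrome = 1011
Non-zero syndrome: error at position 13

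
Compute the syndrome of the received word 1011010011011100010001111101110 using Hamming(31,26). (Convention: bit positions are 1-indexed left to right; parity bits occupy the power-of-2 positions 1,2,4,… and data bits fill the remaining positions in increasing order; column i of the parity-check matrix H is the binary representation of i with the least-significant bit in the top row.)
Syndrome s = H · r^T (mod 2), r = 1011010011011100010001111101110:
  s[0] = (1010101010101010101010101010101)·(1011010011011100010001111101110) mod 2 = 1+0+1+0+0+0+0+0+1+0+0+0+1+0+0+0+0+0+0+0+0+0+1+0+1+0+0+0+1+0+0 mod 2 = 1
  s[1] = (0110011001100110011001100110011)·(1011010011011100010001111101110) mod 2 = 0+0+1+0+0+1+0+0+0+1+0+0+0+1+0+0+0+1+0+0+0+1+1+0+0+1+0+0+0+1+0 mod 2 = 1
  s[2] = (0001111000011110000111100001111)·(1011010011011100010001111101110) mod 2 = 0+0+0+1+0+1+0+0+0+0+0+1+1+1+0+0+0+0+0+0+0+1+1+0+0+0+0+1+1+1+0 mod 2 = 0
  s[3] = (0000000111111110000000011111111)·(1011010011011100010001111101110) mod 2 = 0+0+0+0+0+0+0+0+1+1+0+1+1+1+0+0+0+0+0+0+0+0+0+1+1+1+0+1+1+1+0 mod 2 = 1
  s[4] = (0000000000000001111111111111111)·(1011010011011100010001111101110) mod 2 = 0+0+0+0+0+0+0+0+0+0+0+0+0+0+0+0+0+1+0+0+0+1+1+1+1+1+0+1+1+1+0 mod 2 = 1
Syndrome = 11011
Non-zero syndrome: error at position 27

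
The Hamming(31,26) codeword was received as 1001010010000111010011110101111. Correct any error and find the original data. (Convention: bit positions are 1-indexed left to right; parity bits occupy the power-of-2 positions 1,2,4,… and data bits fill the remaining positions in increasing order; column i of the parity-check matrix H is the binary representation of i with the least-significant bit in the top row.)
Syndrome s = H · r^T (mod 2), r = 1001010010000111010011110101111:
  s[0] = (1010101010101010101010101010101)·(1001010010000111010011110101111) mod 2 = 1+0+0+0+0+0+0+0+1+0+0+0+0+0+1+0+0+0+0+0+1+0+1+0+0+0+0+0+1+0+1 mod 2 = 1
  s[1] = (0110011001100110011001100110011)·(1001010010000111010011110101111) mod 2 = 0+0+0+0+0+1+0+0+0+0+0+0+0+1+1+0+0+1+0+0+0+1+1+0+0+1+0+0+0+1+1 mod 2 = 1
  s[2] = (0001111000011110000111100001111)·(1001010010000111010011110101111) mod 2 = 0+0+0+1+0+1+0+0+0+0+0+0+0+1+1+0+0+0+0+0+1+1+1+0+0+0+0+1+1+1+1 mod 2 = 1
  s[3] = (0000000111111110000000011111111)·(1001010010000111010011110101111) mod 2 = 0+0+0+0+0+0+0+0+1+0+0+0+0+1+1+0+0+0+0+0+0+0+0+1+0+1+0+1+1+1+1 mod 2 = 1
  s[4] = (0000000000000001111111111111111)·(1001010010000111010011110101111) mod 2 = 0+0+0+0+0+0+0+0+0+0+0+0+0+0+0+1+0+1+0+0+1+1+1+1+0+1+0+1+1+1+1 mod 2 = 1
Syndrome = 11111
Column 31 of H equals this syndrome → error at bit 31 (1-indexed).
Flip bit 31: 1001010010000111010011110101111 → 1001010010000111010011110101110
Extract data bits at positions {3,5,6,7,9,10,11,12,13,14,15,17,18,19,20,21,22,23,24,25,26,27,28,29,30,31}: 00101000011010011110101110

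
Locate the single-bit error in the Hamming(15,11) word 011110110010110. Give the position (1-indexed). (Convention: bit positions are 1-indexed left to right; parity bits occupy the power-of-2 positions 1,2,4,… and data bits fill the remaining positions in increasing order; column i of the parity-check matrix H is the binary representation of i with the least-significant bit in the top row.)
Syndrome s = H · r^T (mod 2), r = 011110110010110:
  s[0] = (101010101010101)·(011110110010110) mod 2 = 0+0+1+0+1+0+1+0+0+0+1+0+1+0+0 mod 2 = 1
  s[1] = (011001100110011)·(011110110010110) mod 2 = 0+1+1+0+0+0+1+0+0+0+1+0+0+1+0 mod 2 = 1
  s[2] = (000111100001111)·(011110110010110) mod 2 = 0+0+0+1+1+0+1+0+0+0+0+0+1+1+0 mod 2 = 1
  s[3] = (000000011111111)·(011110110010110) mod 2 = 0+0+0+0+0+0+0+1+0+0+1+0+1+1+0 mod 2 = 0
Syndrome = 1110
Column i of H is the binary representation of i, so the syndrome is the binary index of the flipped bit.
Read s = 1110 with s[0] as LSB: 1·2^0 + 1·2^1 + 1·2^2 + 0·2^3 = 7.
Error is at bit position 7.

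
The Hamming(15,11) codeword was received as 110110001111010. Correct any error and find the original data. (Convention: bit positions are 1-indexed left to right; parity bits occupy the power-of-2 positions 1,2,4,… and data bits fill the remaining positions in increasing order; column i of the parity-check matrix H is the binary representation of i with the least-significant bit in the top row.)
Syndrome s = H · r^T (mod 2), r = 110110001111010:
  s[0] = (101010101010101)·(110110001111010) mod 2 = 1+0+0+0+1+0+0+0+1+0+1+0+0+0+0 mod 2 = 0
  s[1] = (011001100110011)·(110110001111010) mod 2 = 0+1+0+0+0+0+0+0+0+1+1+0+0+1+0 mod 2 = 0
  s[2] = (000111100001111)·(110110001111010) mod 2 = 0+0+0+1+1+0+0+0+0+0+0+1+0+1+0 mod 2 = 0
  s[3] = (000000011111111)·(110110001111010) mod 2 = 0+0+0+0+0+0+0+0+1+1+1+1+0+1+0 mod 2 = 1
Syndrome = 0001
Column 8 of H equals this syndrome → error at bit 8 (1-indexed).
Flip bit 8: 110110001111010 → 110110011111010
Extract data bits at positions {3,5,6,7,9,10,11,12,13,14,15}: 01001111010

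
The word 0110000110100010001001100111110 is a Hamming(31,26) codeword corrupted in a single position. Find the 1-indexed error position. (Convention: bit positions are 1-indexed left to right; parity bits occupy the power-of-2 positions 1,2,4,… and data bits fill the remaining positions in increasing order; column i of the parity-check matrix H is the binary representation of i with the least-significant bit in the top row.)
Syndrome s = H · r^T (mod 2), r = 0110000110100010001001100111110:
  s[0] = (1010101010101010101010101010101)·(0110000110100010001001100111110) mod 2 = 0+0+1+0+0+0+0+0+1+0+1+0+0+0+1+0+0+0+1+0+0+0+1+0+0+0+1+0+1+0+0 mod 2 = 0
  s[1] = (0110011001100110011001100110011)·(0110000110100010001001100111110) mod 2 = 0+1+1+0+0+0+0+0+0+0+1+0+0+0+1+0+0+0+1+0+0+1+1+0+0+1+1+0+0+1+0 mod 2 = 0
  s[2] = (0001111000011110000111100001111)·(0110000110100010001001100111110) mod 2 = 0+0+0+0+0+0+0+0+0+0+0+0+0+0+1+0+0+0+0+0+0+1+1+0+0+0+0+1+1+1+0 mod 2 = 0
  s[3] = (0000000111111110000000011111111)·(0110000110100010001001100111110) mod 2 = 0+0+0+0+0+0+0+1+1+0+1+0+0+0+1+0+0+0+0+0+0+0+0+0+0+1+1+1+1+1+0 mod 2 = 1
  s[4] = (0000000000000001111111111111111)·(0110000110100010001001100111110) mod 2 = 0+0+0+0+0+0+0+0+0+0+0+0+0+0+0+0+0+0+1+0+0+1+1+0+0+1+1+1+1+1+0 mod 2 = 0
Syndrome = 00010
Column i of H is the binary representation of i, so the syndrome is the binary index of the flipped bit.
Read s = 00010 with s[0] as LSB: 0·2^0 + 0·2^1 + 0·2^2 + 1·2^3 + 0·2^4 = 8.
Error is at bit position 8.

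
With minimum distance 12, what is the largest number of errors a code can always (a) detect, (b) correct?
(a) Detection requires d_min ≥ e+1, so e ≤ d_min − 1 = 11.
(b) Correction requires d_min ≥ 2t+1, so t ≤ ⌊(d_min − 1)/2⌋ = ⌊11/2⌋ = 5.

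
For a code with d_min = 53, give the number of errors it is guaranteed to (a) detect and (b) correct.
(a) Detection requires d_min ≥ e+1, so e ≤ d_min − 1 = 52.
(b) Correction requires d_min ≥ 2t+1, so t ≤ ⌊(d_min − 1)/2⌋ = ⌊52/2⌋ = 26.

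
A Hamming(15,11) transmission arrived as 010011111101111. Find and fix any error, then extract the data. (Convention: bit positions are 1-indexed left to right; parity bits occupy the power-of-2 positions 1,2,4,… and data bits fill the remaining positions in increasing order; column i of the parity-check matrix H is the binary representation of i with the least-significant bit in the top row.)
Syndrome s = H · r^T (mod 2), r = 010011111101111:
  s[0] = (101010101010101)·(010011111101111) mod 2 = 0+0+0+0+1+0+1+0+1+0+0+0+1+0+1 mod 2 = 1
  s[1] = (011001100110011)·(010011111101111) mod 2 = 0+1+0+0+0+1+1+0+0+1+0+0+0+1+1 mod 2 = 0
  s[2] = (000111100001111)·(010011111101111) mod 2 = 0+0+0+0+1+1+1+0+0+0+0+1+1+1+1 mod 2 = 1
  s[3] = (000000011111111)·(010011111101111) mod 2 = 0+0+0+0+0+0+0+1+1+1+0+1+1+1+1 mod 2 = 1
Syndrome = 1011
Column 13 of H equals this syndrome → error at bit 13 (1-indexed).
Flip bit 13: 010011111101111 → 010011111101011
Extract data bits at positions {3,5,6,7,9,10,11,12,13,14,15}: 01111101011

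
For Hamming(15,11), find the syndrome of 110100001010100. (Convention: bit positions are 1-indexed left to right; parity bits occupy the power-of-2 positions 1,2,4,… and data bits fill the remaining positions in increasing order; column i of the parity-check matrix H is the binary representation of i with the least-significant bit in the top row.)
Syndrome s = H · r^T (mod 2), r = 110100001010100:
  s[0] = (101010101010101)·(110100001010100) mod 2 = 1+0+0+0+0+0+0+0+1+0+1+0+1+0+0 mod 2 = 0
  s[1] = (011001100110011)·(110100001010100) mod 2 = 0+1+0+0+0+0+0+0+0+0+1+0+0+0+0 mod 2 = 0
  s[2] = (000111100001111)·(110100001010100) mod 2 = 0+0+0+1+0+0+0+0+0+0+0+0+1+0+0 mod 2 = 0
  s[3] = (000000011111111)·(110100001010100) mod 2 = 0+0+0+0+0+0+0+0+1+0+1+0+1+0+0 mod 2 = 1
Syndrome = 0001
Non-zero syndrome: error at position 8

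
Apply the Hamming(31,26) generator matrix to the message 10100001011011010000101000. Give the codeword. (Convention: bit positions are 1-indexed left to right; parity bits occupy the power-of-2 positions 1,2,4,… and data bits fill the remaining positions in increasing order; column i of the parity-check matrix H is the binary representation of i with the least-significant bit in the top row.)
Codeword c = d · G (mod 2), d = 10100001011011010000101000:
  c[0] = d·G[:,0] = (10100001011011010000101000)·(11011010101101010101010101) mod 2 = 1+0+0+0+0+0+0+0+0+0+1+0+0+1+0+1+0+0+0+0+0+0+0+0+0+0 mod 2 = 0
  c[1] = d·G[:,1] = (10100001011011010000101000)·(10110110011011001100110011) mod 2 = 1+0+1+0+0+0+0+0+0+1+1+0+1+1+0+0+0+0+0+0+1+0+0+0+0+0 mod 2 = 1
  c[2] = d·G[:,2] = (10100001011011010000101000)·(10000000000000000000000000) mod 2 = 1+0+0+0+0+0+0+0+0+0+0+0+0+0+0+0+0+0+0+0+0+0+0+0+0+0 mod 2 = 1
  c[3] = d·G[:,3] = (10100001011011010000101000)·(01110001111000111100001111) mod 2 = 0+0+1+0+0+0+0+1+0+1+1+0+0+0+0+1+0+0+0+0+0+0+1+0+0+0 mod 2 = 0
  c[4] = d·G[:,4] = (10100001011011010000101000)·(01000000000000000000000000) mod 2 = 0+0+0+0+0+0+0+0+0+0+0+0+0+0+0+0+0+0+0+0+0+0+0+0+0+0 mod 2 = 0
  c[5] = d·G[:,5] = (10100001011011010000101000)·(00100000000000000000000000) mod 2 = 0+0+1+0+0+0+0+0+0+0+0+0+0+0+0+0+0+0+0+0+0+0+0+0+0+0 mod 2 = 1
  c[6] = d·G[:,6] = (10100001011011010000101000)·(00010000000000000000000000) mod 2 = 0+0+0+0+0+0+0+0+0+0+0+0+0+0+0+0+0+0+0+0+0+0+0+0+0+0 mod 2 = 0
  c[7] = d·G[:,7] = (10100001011011010000101000)·(00001111111000000011111111) mod 2 = 0+0+0+0+0+0+0+1+0+1+1+0+0+0+0+0+0+0+0+0+1+0+1+0+0+0 mod 2 = 1
  c[8] = d·G[:,8] = (10100001011011010000101000)·(00001000000000000000000000) mod 2 = 0+0+0+0+0+0+0+0+0+0+0+0+0+0+0+0+0+0+0+0+0+0+0+0+0+0 mod 2 = 0
  c[9] = d·G[:,9] = (10100001011011010000101000)·(00000100000000000000000000) mod 2 = 0+0+0+0+0+0+0+0+0+0+0+0+0+0+0+0+0+0+0+0+0+0+0+0+0+0 mod 2 = 0
  c[10] = d·G[:,10] = (10100001011011010000101000)·(00000010000000000000000000) mod 2 = 0+0+0+0+0+0+0+0+0+0+0+0+0+0+0+0+0+0+0+0+0+0+0+0+0+0 mod 2 = 0
  c[11] = d·G[:,11] = (10100001011011010000101000)·(00000001000000000000000000) mod 2 = 0+0+0+0+0+0+0+1+0+0+0+0+0+0+0+0+0+0+0+0+0+0+0+0+0+0 mod 2 = 1
  c[12] = d·G[:,12] = (10100001011011010000101000)·(00000000100000000000000000) mod 2 = 0+0+0+0+0+0+0+0+0+0+0+0+0+0+0+0+0+0+0+0+0+0+0+0+0+0 mod 2 = 0
  c[13] = d·G[:,13] = (10100001011011010000101000)·(00000000010000000000000000) mod 2 = 0+0+0+0+0+0+0+0+0+1+0+0+0+0+0+0+0+0+0+0+0+0+0+0+0+0 mod 2 = 1
  c[14] = d·G[:,14] = (10100001011011010000101000)·(00000000001000000000000000) mod 2 = 0+0+0+0+0+0+0+0+0+0+1+0+0+0+0+0+0+0+0+0+0+0+0+0+0+0 mod 2 = 1
  c[15] = d·G[:,15] = (10100001011011010000101000)·(00000000000111111111111111) mod 2 = 0+0+0+0+0+0+0+0+0+0+0+0+1+1+0+1+0+0+0+0+1+0+1+0+0+0 mod 2 = 1
  c[16] = d·G[:,16] = (10100001011011010000101000)·(00000000000100000000000000) mod 2 = 0+0+0+0+0+0+0+0+0+0+0+0+0+0+0+0+0+0+0+0+0+0+0+0+0+0 mod 2 = 0
  c[17] = d·G[:,17] = (10100001011011010000101000)·(00000000000010000000000000) mod 2 = 0+0+0+0+0+0+0+0+0+0+0+0+1+0+0+0+0+0+0+0+0+0+0+0+0+0 mod 2 = 1
  c[18] = d·G[:,18] = (10100001011011010000101000)·(00000000000001000000000000) mod 2 = 0+0+0+0+0+0+0+0+0+0+0+0+0+1+0+0+0+0+0+0+0+0+0+0+0+0 mod 2 = 1
  c[19] = d·G[:,19] = (10100001011011010000101000)·(00000000000000100000000000) mod 2 = 0+0+0+0+0+0+0+0+0+0+0+0+0+0+0+0+0+0+0+0+0+0+0+0+0+0 mod 2 = 0
  c[20] = d·G[:,20] = (10100001011011010000101000)·(00000000000000010000000000) mod 2 = 0+0+0+0+0+0+0+0+0+0+0+0+0+0+0+1+0+0+0+0+0+0+0+0+0+0 mod 2 = 1
  c[21] = d·G[:,21] = (10100001011011010000101000)·(00000000000000001000000000) mod 2 = 0+0+0+0+0+0+0+0+0+0+0+0+0+0+0+0+0+0+0+0+0+0+0+0+0+0 mod 2 = 0
  c[22] = d·G[:,22] = (10100001011011010000101000)·(00000000000000000100000000) mod 2 = 0+0+0+0+0+0+0+0+0+0+0+0+0+0+0+0+0+0+0+0+0+0+0+0+0+0 mod 2 = 0
  c[23] = d·G[:,23] = (10100001011011010000101000)·(00000000000000000010000000) mod 2 = 0+0+0+0+0+0+0+0+0+0+0+0+0+0+0+0+0+0+0+0+0+0+0+0+0+0 mod 2 = 0
  c[24] = d·G[:,24] = (10100001011011010000101000)·(00000000000000000001000000) mod 2 = 0+0+0+0+0+0+0+0+0+0+0+0+0+0+0+0+0+0+0+0+0+0+0+0+0+0 mod 2 = 0
  c[25] = d·G[:,25] = (10100001011011010000101000)·(00000000000000000000100000) mod 2 = 0+0+0+0+0+0+0+0+0+0+0+0+0+0+0+0+0+0+0+0+1+0+0+0+0+0 mod 2 = 1
  c[26] = d·G[:,26] = (10100001011011010000101000)·(00000000000000000000010000) mod 2 = 0+0+0+0+0+0+0+0+0+0+0+0+0+0+0+0+0+0+0+0+0+0+0+0+0+0 mod 2 = 0
  c[27] = d·G[:,27] = (10100001011011010000101000)·(00000000000000000000001000) mod 2 = 0+0+0+0+0+0+0+0+0+0+0+0+0+0+0+0+0+0+0+0+0+0+1+0+0+0 mod 2 = 1
  c[28] = d·G[:,28] = (10100001011011010000101000)·(00000000000000000000000100) mod 2 = 0+0+0+0+0+0+0+0+0+0+0+0+0+0+0+0+0+0+0+0+0+0+0+0+0+0 mod 2 = 0
  c[29] = d·G[:,29] = (10100001011011010000101000)·(00000000000000000000000010) mod 2 = 0+0+0+0+0+0+0+0+0+0+0+0+0+0+0+0+0+0+0+0+0+0+0+0+0+0 mod 2 = 0
  c[30] = d·G[:,30] = (10100001011011010000101000)·(00000000000000000000000001) mod 2 = 0+0+0+0+0+0+0+0+0+0+0+0+0+0+0+0+0+0+0+0+0+0+0+0+0+0 mod 2 = 0
Codeword = 0110010100010111011010000101000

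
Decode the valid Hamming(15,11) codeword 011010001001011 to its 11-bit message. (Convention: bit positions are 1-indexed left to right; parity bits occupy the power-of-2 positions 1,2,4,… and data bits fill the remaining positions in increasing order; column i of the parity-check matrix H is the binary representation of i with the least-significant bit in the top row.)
Parity bits occupy power-of-2 positions; data bits are at positions {3,5,6,7,9,10,11,12,13,14,15} (1-indexed).
Extract: c[3]=1 c[5]=1 c[6]=0 c[7]=0 c[9]=1 c[10]=0 c[11]=0 c[12]=1 c[13]=0 c[14]=1 c[15]=1
Data = 11001001011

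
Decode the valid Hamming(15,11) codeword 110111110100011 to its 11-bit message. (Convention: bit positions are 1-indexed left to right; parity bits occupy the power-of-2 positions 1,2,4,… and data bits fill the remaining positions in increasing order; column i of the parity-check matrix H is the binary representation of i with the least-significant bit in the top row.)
Parity bits occupy power-of-2 positions; data bits are at positions {3,5,6,7,9,10,11,12,13,14,15} (1-indexed).
Extract: c[3]=0 c[5]=1 c[6]=1 c[7]=1 c[9]=0 c[10]=1 c[11]=0 c[12]=0 c[13]=0 c[14]=1 c[15]=1
Data = 01110100011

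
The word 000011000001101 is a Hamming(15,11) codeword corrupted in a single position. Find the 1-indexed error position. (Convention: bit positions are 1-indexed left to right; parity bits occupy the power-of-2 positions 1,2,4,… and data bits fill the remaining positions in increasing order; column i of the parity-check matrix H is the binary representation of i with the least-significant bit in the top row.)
Syndrome s = H · r^T (mod 2), r = 000011000001101:
  s[0] = (101010101010101)·(000011000001101) mod 2 = 0+0+0+0+1+0+0+0+0+0+0+0+1+0+1 mod 2 = 1
  s[1] = (011001100110011)·(000011000001101) mod 2 = 0+0+0+0+0+1+0+0+0+0+0+0+0+0+1 mod 2 = 0
  s[2] = (000111100001111)·(000011000001101) mod 2 = 0+0+0+0+1+1+0+0+0+0+0+1+1+0+1 mod 2 = 1
  s[3] = (000000011111111)·(000011000001101) mod 2 = 0+0+0+0+0+0+0+0+0+0+0+1+1+0+1 mod 2 = 1
Syndrome = 1011
Column i of H is the binary representation of i, so the syndrome is the binary index of the flipped bit.
Read s = 1011 with s[0] as LSB: 1·2^0 + 0·2^1 + 1·2^2 + 1·2^3 = 13.
Error is at bit position 13.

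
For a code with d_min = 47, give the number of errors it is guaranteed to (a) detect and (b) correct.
(a) Detection requires d_min ≥ e+1, so e ≤ d_min − 1 = 46.
(b) Correction requires d_min ≥ 2t+1, so t ≤ ⌊(d_min − 1)/2⌋ = ⌊46/2⌋ = 23.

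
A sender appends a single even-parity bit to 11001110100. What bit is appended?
Sum of data bits: 1+1+0+0+1+1+1+0+1+0+0 = 6.
6 mod 2 = 0, so parity bit = 0.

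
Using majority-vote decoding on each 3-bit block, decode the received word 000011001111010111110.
Split into 3-bit blocks and majority-vote each:
  block 1 = 000: 0 ones, 3 zeros → 0
  block 2 = 011: 2 ones, 1 zeros → 1
  block 3 = 001: 1 ones, 2 zeros → 0
  block 4 = 111: 3 ones, 0 zeros → 1
  block 5 = 010: 1 ones, 2 zeros → 0
  block 6 = 111: 3 ones, 0 zeros → 1
  block 7 = 110: 2 ones, 1 zeros → 1
Decoded = 0101011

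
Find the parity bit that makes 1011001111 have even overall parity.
Sum of data bits: 1+0+1+1+0+0+1+1+1+1 = 7.
7 mod 2 = 1, so parity bit = 1.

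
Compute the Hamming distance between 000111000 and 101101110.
XOR = 101010110, count of 1s = 5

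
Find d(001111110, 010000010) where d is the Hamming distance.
XOR = 011111100, count of 1s = 6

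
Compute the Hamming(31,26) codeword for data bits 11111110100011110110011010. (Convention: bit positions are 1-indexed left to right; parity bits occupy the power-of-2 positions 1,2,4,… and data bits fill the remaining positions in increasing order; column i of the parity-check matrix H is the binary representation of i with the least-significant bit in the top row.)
Codeword c = d · G (mod 2), d = 11111110100011110110011010:
  c[0] = d·G[:,0] = (11111110100011110110011010)·(11011010101101010101010101) mod 2 = 1+1+0+1+1+0+1+0+1+0+0+0+0+1+0+1+0+1+0+0+0+1+0+0+0+0 mod 2 = 0
  c[1] = d·G[:,1] = (11111110100011110110011010)·(10110110011011001100110011) mod 2 = 1+0+1+1+0+1+1+0+0+0+0+0+1+1+0+0+0+1+0+0+0+1+0+0+1+0 mod 2 = 0
  c[2] = d·G[:,2] = (11111110100011110110011010)·(10000000000000000000000000) mod 2 = 1+0+0+0+0+0+0+0+0+0+0+0+0+0+0+0+0+0+0+0+0+0+0+0+0+0 mod 2 = 1
  c[3] = d·G[:,3] = (11111110100011110110011010)·(01110001111000111100001111) mod 2 = 0+1+1+1+0+0+0+0+1+0+0+0+0+0+1+1+0+1+0+0+0+0+1+0+1+0 mod 2 = 1
  c[4] = d·G[:,4] = (11111110100011110110011010)·(01000000000000000000000000) mod 2 = 0+1+0+0+0+0+0+0+0+0+0+0+0+0+0+0+0+0+0+0+0+0+0+0+0+0 mod 2 = 1
  c[5] = d·G[:,5] = (11111110100011110110011010)·(00100000000000000000000000) mod 2 = 0+0+1+0+0+0+0+0+0+0+0+0+0+0+0+0+0+0+0+0+0+0+0+0+0+0 mod 2 = 1
  c[6] = d·G[:,6] = (11111110100011110110011010)·(00010000000000000000000000) mod 2 = 0+0+0+1+0+0+0+0+0+0+0+0+0+0+0+0+0+0+0+0+0+0+0+0+0+0 mod 2 = 1
  c[7] = d·G[:,7] = (11111110100011110110011010)·(00001111111000000011111111) mod 2 = 0+0+0+0+1+1+1+0+1+0+0+0+0+0+0+0+0+0+1+0+0+1+1+0+1+0 mod 2 = 0
  c[8] = d·G[:,8] = (11111110100011110110011010)·(00001000000000000000000000) mod 2 = 0+0+0+0+1+0+0+0+0+0+0+0+0+0+0+0+0+0+0+0+0+0+0+0+0+0 mod 2 = 1
  c[9] = d·G[:,9] = (11111110100011110110011010)·(00000100000000000000000000) mod 2 = 0+0+0+0+0+1+0+0+0+0+0+0+0+0+0+0+0+0+0+0+0+0+0+0+0+0 mod 2 = 1
  c[10] = d·G[:,10] = (11111110100011110110011010)·(00000010000000000000000000) mod 2 = 0+0+0+0+0+0+1+0+0+0+0+0+0+0+0+0+0+0+0+0+0+0+0+0+0+0 mod 2 = 1
  c[11] = d·G[:,11] = (11111110100011110110011010)·(00000001000000000000000000) mod 2 = 0+0+0+0+0+0+0+0+0+0+0+0+0+0+0+0+0+0+0+0+0+0+0+0+0+0 mod 2 = 0
  c[12] = d·G[:,12] = (11111110100011110110011010)·(00000000100000000000000000) mod 2 = 0+0+0+0+0+0+0+0+1+0+0+0+0+0+0+0+0+0+0+0+0+0+0+0+0+0 mod 2 = 1
  c[13] = d·G[:,13] = (11111110100011110110011010)·(00000000010000000000000000) mod 2 = 0+0+0+0+0+0+0+0+0+0+0+0+0+0+0+0+0+0+0+0+0+0+0+0+0+0 mod 2 = 0
  c[14] = d·G[:,14] = (11111110100011110110011010)·(00000000001000000000000000) mod 2 = 0+0+0+0+0+0+0+0+0+0+0+0+0+0+0+0+0+0+0+0+0+0+0+0+0+0 mod 2 = 0
  c[15] = d·G[:,15] = (11111110100011110110011010)·(00000000000111111111111111) mod 2 = 0+0+0+0+0+0+0+0+0+0+0+0+1+1+1+1+0+1+1+0+0+1+1+0+1+0 mod 2 = 1
  c[16] = d·G[:,16] = (11111110100011110110011010)·(00000000000100000000000000) mod 2 = 0+0+0+0+0+0+0+0+0+0+0+0+0+0+0+0+0+0+0+0+0+0+0+0+0+0 mod 2 = 0
  c[17] = d·G[:,17] = (11111110100011110110011010)·(00000000000010000000000000) mod 2 = 0+0+0+0+0+0+0+0+0+0+0+0+1+0+0+0+0+0+0+0+0+0+0+0+0+0 mod 2 = 1
  c[18] = d·G[:,18] = (11111110100011110110011010)·(00000000000001000000000000) mod 2 = 0+0+0+0+0+0+0+0+0+0+0+0+0+1+0+0+0+0+0+0+0+0+0+0+0+0 mod 2 = 1
  c[19] = d·G[:,19] = (11111110100011110110011010)·(00000000000000100000000000) mod 2 = 0+0+0+0+0+0+0+0+0+0+0+0+0+0+1+0+0+0+0+0+0+0+0+0+0+0 mod 2 = 1
  c[20] = d·G[:,20] = (11111110100011110110011010)·(00000000000000010000000000) mod 2 = 0+0+0+0+0+0+0+0+0+0+0+0+0+0+0+1+0+0+0+0+0+0+0+0+0+0 mod 2 = 1
  c[21] = d·G[:,21] = (11111110100011110110011010)·(00000000000000001000000000) mod 2 = 0+0+0+0+0+0+0+0+0+0+0+0+0+0+0+0+0+0+0+0+0+0+0+0+0+0 mod 2 = 0
  c[22] = d·G[:,22] = (11111110100011110110011010)·(00000000000000000100000000) mod 2 = 0+0+0+0+0+0+0+0+0+0+0+0+0+0+0+0+0+1+0+0+0+0+0+0+0+0 mod 2 = 1
  c[23] = d·G[:,23] = (11111110100011110110011010)·(00000000000000000010000000) mod 2 = 0+0+0+0+0+0+0+0+0+0+0+0+0+0+0+0+0+0+1+0+0+0+0+0+0+0 mod 2 = 1
  c[24] = d·G[:,24] = (11111110100011110110011010)·(00000000000000000001000000) mod 2 = 0+0+0+0+0+0+0+0+0+0+0+0+0+0+0+0+0+0+0+0+0+0+0+0+0+0 mod 2 = 0
  c[25] = d·G[:,25] = (11111110100011110110011010)·(00000000000000000000100000) mod 2 = 0+0+0+0+0+0+0+0+0+0+0+0+0+0+0+0+0+0+0+0+0+0+0+0+0+0 mod 2 = 0
  c[26] = d·G[:,26] = (11111110100011110110011010)·(00000000000000000000010000) mod 2 = 0+0+0+0+0+0+0+0+0+0+0+0+0+0+0+0+0+0+0+0+0+1+0+0+0+0 mod 2 = 1
  c[27] = d·G[:,27] = (11111110100011110110011010)·(00000000000000000000001000) mod 2 = 0+0+0+0+0+0+0+0+0+0+0+0+0+0+0+0+0+0+0+0+0+0+1+0+0+0 mod 2 = 1
  c[28] = d·G[:,28] = (11111110100011110110011010)·(00000000000000000000000100) mod 2 = 0+0+0+0+0+0+0+0+0+0+0+0+0+0+0+0+0+0+0+0+0+0+0+0+0+0 mod 2 = 0
  c[29] = d·G[:,29] = (11111110100011110110011010)·(00000000000000000000000010) mod 2 = 0+0+0+0+0+0+0+0+0+0+0+0+0+0+0+0+0+0+0+0+0+0+0+0+1+0 mod 2 = 1
  c[30] = d·G[:,30] = (11111110100011110110011010)·(00000000000000000000000001) mod 2 = 0+0+0+0+0+0+0+0+0+0+0+0+0+0+0+0+0+0+0+0+0+0+0+0+0+0 mod 2 = 0
Codeword = 0011111011101001011110110011010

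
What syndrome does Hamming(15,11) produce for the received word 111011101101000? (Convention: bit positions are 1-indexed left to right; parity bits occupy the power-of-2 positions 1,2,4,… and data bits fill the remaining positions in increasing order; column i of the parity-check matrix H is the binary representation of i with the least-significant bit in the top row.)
Syndrome s = H · r^T (mod 2), r = 111011101101000:
  s[0] = (101010101010101)·(111011101101000) mod 2 = 1+0+1+0+1+0+1+0+1+0+0+0+0+0+0 mod 2 = 1
  s[1] = (011001100110011)·(111011101101000) mod 2 = 0+1+1+0+0+1+1+0+0+1+0+0+0+0+0 mod 2 = 1
  s[2] = (000111100001111)·(111011101101000) mod 2 = 0+0+0+0+1+1+1+0+0+0+0+1+0+0+0 mod 2 = 0
  s[3] = (000000011111111)·(111011101101000) mod 2 = 0+0+0+0+0+0+0+0+1+1+0+1+0+0+0 mod 2 = 1
Syndrome = 1101
Non-zero syndrome: error at position 11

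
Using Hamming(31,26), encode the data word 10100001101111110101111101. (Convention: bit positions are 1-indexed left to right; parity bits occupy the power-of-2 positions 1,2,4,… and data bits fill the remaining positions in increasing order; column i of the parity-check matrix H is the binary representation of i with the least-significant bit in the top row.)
Codeword c = d · G (mod 2), d = 10100001101111110101111101:
  c[0] = d·G[:,0] = (10100001101111110101111101)·(11011010101101010101010101) mod 2 = 1+0+0+0+0+0+0+0+1+0+1+1+0+1+0+1+0+1+0+1+0+1+0+1+0+1 mod 2 = 1
  c[1] = d·G[:,1] = (10100001101111110101111101)·(10110110011011001100110011) mod 2 = 1+0+1+0+0+0+0+0+0+0+1+0+1+1+0+0+0+1+0+0+1+1+0+0+0+1 mod 2 = 1
  c[2] = d·G[:,2] = (10100001101111110101111101)·(10000000000000000000000000) mod 2 = 1+0+0+0+0+0+0+0+0+0+0+0+0+0+0+0+0+0+0+0+0+0+0+0+0+0 mod 2 = 1
  c[3] = d·G[:,3] = (10100001101111110101111101)·(01110001111000111100001111) mod 2 = 0+0+1+0+0+0+0+1+1+0+1+0+0+0+1+1+0+1+0+0+0+0+1+1+0+1 mod 2 = 0
  c[4] = d·G[:,4] = (10100001101111110101111101)·(01000000000000000000000000) mod 2 = 0+0+0+0+0+0+0+0+0+0+0+0+0+0+0+0+0+0+0+0+0+0+0+0+0+0 mod 2 = 0
  c[5] = d·G[:,5] = (10100001101111110101111101)·(00100000000000000000000000) mod 2 = 0+0+1+0+0+0+0+0+0+0+0+0+0+0+0+0+0+0+0+0+0+0+0+0+0+0 mod 2 = 1
  c[6] = d·G[:,6] = (10100001101111110101111101)·(00010000000000000000000000) mod 2 = 0+0+0+0+0+0+0+0+0+0+0+0+0+0+0+0+0+0+0+0+0+0+0+0+0+0 mod 2 = 0
  c[7] = d·G[:,7] = (10100001101111110101111101)·(00001111111000000011111111) mod 2 = 0+0+0+0+0+0+0+1+1+0+1+0+0+0+0+0+0+0+0+1+1+1+1+1+0+1 mod 2 = 1
  c[8] = d·G[:,8] = (10100001101111110101111101)·(00001000000000000000000000) mod 2 = 0+0+0+0+0+0+0+0+0+0+0+0+0+0+0+0+0+0+0+0+0+0+0+0+0+0 mod 2 = 0
  c[9] = d·G[:,9] = (10100001101111110101111101)·(00000100000000000000000000) mod 2 = 0+0+0+0+0+0+0+0+0+0+0+0+0+0+0+0+0+0+0+0+0+0+0+0+0+0 mod 2 = 0
  c[10] = d·G[:,10] = (10100001101111110101111101)·(00000010000000000000000000) mod 2 = 0+0+0+0+0+0+0+0+0+0+0+0+0+0+0+0+0+0+0+0+0+0+0+0+0+0 mod 2 = 0
  c[11] = d·G[:,11] = (10100001101111110101111101)·(00000001000000000000000000) mod 2 = 0+0+0+0+0+0+0+1+0+0+0+0+0+0+0+0+0+0+0+0+0+0+0+0+0+0 mod 2 = 1
  c[12] = d·G[:,12] = (10100001101111110101111101)·(00000000100000000000000000) mod 2 = 0+0+0+0+0+0+0+0+1+0+0+0+0+0+0+0+0+0+0+0+0+0+0+0+0+0 mod 2 = 1
  c[13] = d·G[:,13] = (10100001101111110101111101)·(00000000010000000000000000) mod 2 = 0+0+0+0+0+0+0+0+0+0+0+0+0+0+0+0+0+0+0+0+0+0+0+0+0+0 mod 2 = 0
  c[14] = d·G[:,14] = (10100001101111110101111101)·(00000000001000000000000000) mod 2 = 0+0+0+0+0+0+0+0+0+0+1+0+0+0+0+0+0+0+0+0+0+0+0+0+0+0 mod 2 = 1
  c[15] = d·G[:,15] = (10100001101111110101111101)·(00000000000111111111111111) mod 2 = 0+0+0+0+0+0+0+0+0+0+0+1+1+1+1+1+0+1+0+1+1+1+1+1+0+1 mod 2 = 0
  c[16] = d·G[:,16] = (10100001101111110101111101)·(00000000000100000000000000) mod 2 = 0+0+0+0+0+0+0+0+0+0+0+1+0+0+0+0+0+0+0+0+0+0+0+0+0+0 mod 2 = 1
  c[17] = d·G[:,17] = (10100001101111110101111101)·(00000000000010000000000000) mod 2 = 0+0+0+0+0+0+0+0+0+0+0+0+1+0+0+0+0+0+0+0+0+0+0+0+0+0 mod 2 = 1
  c[18] = d·G[:,18] = (10100001101111110101111101)·(00000000000001000000000000) mod 2 = 0+0+0+0+0+0+0+0+0+0+0+0+0+1+0+0+0+0+0+0+0+0+0+0+0+0 mod 2 = 1
  c[19] = d·G[:,19] = (10100001101111110101111101)·(00000000000000100000000000) mod 2 = 0+0+0+0+0+0+0+0+0+0+0+0+0+0+1+0+0+0+0+0+0+0+0+0+0+0 mod 2 = 1
  c[20] = d·G[:,20] = (10100001101111110101111101)·(00000000000000010000000000) mod 2 = 0+0+0+0+0+0+0+0+0+0+0+0+0+0+0+1+0+0+0+0+0+0+0+0+0+0 mod 2 = 1
  c[21] = d·G[:,21] = (10100001101111110101111101)·(00000000000000001000000000) mod 2 = 0+0+0+0+0+0+0+0+0+0+0+0+0+0+0+0+0+0+0+0+0+0+0+0+0+0 mod 2 = 0
  c[22] = d·G[:,22] = (10100001101111110101111101)·(00000000000000000100000000) mod 2 = 0+0+0+0+0+0+0+0+0+0+0+0+0+0+0+0+0+1+0+0+0+0+0+0+0+0 mod 2 = 1
  c[23] = d·G[:,23] = (10100001101111110101111101)·(00000000000000000010000000) mod 2 = 0+0+0+0+0+0+0+0+0+0+0+0+0+0+0+0+0+0+0+0+0+0+0+0+0+0 mod 2 = 0
  c[24] = d·G[:,24] = (10100001101111110101111101)·(00000000000000000001000000) mod 2 = 0+0+0+0+0+0+0+0+0+0+0+0+0+0+0+0+0+0+0+1+0+0+0+0+0+0 mod 2 = 1
  c[25] = d·G[:,25] = (10100001101111110101111101)·(00000000000000000000100000) mod 2 = 0+0+0+0+0+0+0+0+0+0+0+0+0+0+0+0+0+0+0+0+1+0+0+0+0+0 mod 2 = 1
  c[26] = d·G[:,26] = (10100001101111110101111101)·(00000000000000000000010000) mod 2 = 0+0+0+0+0+0+0+0+0+0+0+0+0+0+0+0+0+0+0+0+0+1+0+0+0+0 mod 2 = 1
  c[27] = d·G[:,27] = (10100001101111110101111101)·(00000000000000000000001000) mod 2 = 0+0+0+0+0+0+0+0+0+0+0+0+0+0+0+0+0+0+0+0+0+0+1+0+0+0 mod 2 = 1
  c[28] = d·G[:,28] = (10100001101111110101111101)·(00000000000000000000000100) mod 2 = 0+0+0+0+0+0+0+0+0+0+0+0+0+0+0+0+0+0+0+0+0+0+0+1+0+0 mod 2 = 1
  c[29] = d·G[:,29] = (10100001101111110101111101)·(00000000000000000000000010) mod 2 = 0+0+0+0+0+0+0+0+0+0+0+0+0+0+0+0+0+0+0+0+0+0+0+0+0+0 mod 2 = 0
  c[30] = d·G[:,30] = (10100001101111110101111101)·(00000000000000000000000001) mod 2 = 0+0+0+0+0+0+0+0+0+0+0+0+0+0+0+0+0+0+0+0+0+0+0+0+0+1 mod 2 = 1
Codeword = 1110010100011010111110101111101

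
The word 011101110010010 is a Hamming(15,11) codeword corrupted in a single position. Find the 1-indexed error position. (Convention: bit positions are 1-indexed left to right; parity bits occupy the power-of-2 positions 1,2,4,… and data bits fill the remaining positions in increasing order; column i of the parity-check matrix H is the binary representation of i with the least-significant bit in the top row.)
Syndrome s = H · r^T (mod 2), r = 011101110010010:
  s[0] = (101010101010101)·(011101110010010) mod 2 = 0+0+1+0+0+0+1+0+0+0+1+0+0+0+0 mod 2 = 1
  s[1] = (011001100110011)·(011101110010010) mod 2 = 0+1+1+0+0+1+1+0+0+0+1+0+0+1+0 mod 2 = 0
  s[2] = (000111100001111)·(011101110010010) mod 2 = 0+0+0+1+0+1+1+0+0+0+0+0+0+1+0 mod 2 = 0
  s[3] = (000000011111111)·(011101110010010) mod 2 = 0+0+0+0+0+0+0+1+0+0+1+0+0+1+0 mod 2 = 1
Syndrome = 1001
Column i of H is the binary representation of i, so the syndrome is the binary index of the flipped bit.
Read s = 1001 with s[0] as LSB: 1·2^0 + 0·2^1 + 0·2^2 + 1·2^3 = 9.
Error is at bit position 9.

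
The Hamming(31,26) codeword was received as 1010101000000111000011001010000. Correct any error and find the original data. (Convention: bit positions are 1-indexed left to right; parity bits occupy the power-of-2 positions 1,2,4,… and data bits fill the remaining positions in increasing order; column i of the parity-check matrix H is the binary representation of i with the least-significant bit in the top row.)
Syndrome s = H · r^T (mod 2), r = 1010101000000111000011001010000:
  s[0] = (1010101010101010101010101010101)·(1010101000000111000011001010000) mod 2 = 1+0+1+0+1+0+1+0+0+0+0+0+0+0+1+0+0+0+0+0+1+0+0+0+1+0+1+0+0+0+0 mod 2 = 0
  s[1] = (0110011001100110011001100110011)·(1010101000000111000011001010000) mod 2 = 0+0+1+0+0+0+1+0+0+0+0+0+0+1+1+0+0+0+0+0+0+1+0+0+0+0+1+0+0+0+0 mod 2 = 0
  s[2] = (0001111000011110000111100001111)·(1010101000000111000011001010000) mod 2 = 0+0+0+0+1+0+1+0+0+0+0+0+0+1+1+0+0+0+0+0+1+1+0+0+0+0+0+0+0+0+0 mod 2 = 0
  s[3] = (0000000111111110000000011111111)·(1010101000000111000011001010000) mod 2 = 0+0+0+0+0+0+0+0+0+0+0+0+0+1+1+0+0+0+0+0+0+0+0+0+1+0+1+0+0+0+0 mod 2 = 0
  s[4] = (0000000000000001111111111111111)·(1010101000000111000011001010000) mod 2 = 0+0+0+0+0+0+0+0+0+0+0+0+0+0+0+1+0+0+0+0+1+1+0+0+1+0+1+0+0+0+0 mod 2 = 1
Syndrome = 00001
Column 16 of H equals this syndrome → error at bit 16 (1-indexed).
Flip bit 16: 1010101000000111000011001010000 → 1010101000000110000011001010000
Extract data bits at positions {3,5,6,7,9,10,11,12,13,14,15,17,18,19,20,21,22,23,24,25,26,27,28,29,30,31}: 11010000011000011001010000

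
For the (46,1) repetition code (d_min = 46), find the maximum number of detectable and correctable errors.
Detection only: up to d_min − 1 = 45 errors.
Correction: up to ⌊(d_min − 1)/2⌋ = ⌊45/2⌋ = 22 errors.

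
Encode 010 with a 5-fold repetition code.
Repeat each bit 5× and concatenate:
0→00000  1→11111  0→00000
Codeword = 000001111100000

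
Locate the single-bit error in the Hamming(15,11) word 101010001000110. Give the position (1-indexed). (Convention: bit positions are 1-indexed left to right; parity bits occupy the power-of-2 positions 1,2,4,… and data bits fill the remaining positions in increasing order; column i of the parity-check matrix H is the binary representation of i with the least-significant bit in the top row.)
Syndrome s = H · r^T (mod 2), r = 101010001000110:
  s[0] = (101010101010101)·(101010001000110) mod 2 = 1+0+1+0+1+0+0+0+1+0+0+0+1+0+0 mod 2 = 1
  s[1] = (011001100110011)·(101010001000110) mod 2 = 0+0+1+0+0+0+0+0+0+0+0+0+0+1+0 mod 2 = 0
  s[2] = (000111100001111)·(101010001000110) mod 2 = 0+0+0+0+1+0+0+0+0+0+0+0+1+1+0 mod 2 = 1
  s[3] = (000000011111111)·(101010001000110) mod 2 = 0+0+0+0+0+0+0+0+1+0+0+0+1+1+0 mod 2 = 1
Syndrome = 1011
Column i of H is the binary representation of i, so the syndrome is the binary index of the flipped bit.
Read s = 1011 with s[0] as LSB: 1·2^0 + 0·2^1 + 1·2^2 + 1·2^3 = 13.
Error is at bit position 13.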